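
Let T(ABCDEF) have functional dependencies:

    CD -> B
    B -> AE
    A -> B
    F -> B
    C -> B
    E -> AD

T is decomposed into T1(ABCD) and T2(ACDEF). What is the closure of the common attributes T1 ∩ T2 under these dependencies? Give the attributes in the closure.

ABCDE

T1 ∩ T2 = {ACD}.
CD → B applies, adding B
B → AE applies, adding E
Closure: {ABCDE}.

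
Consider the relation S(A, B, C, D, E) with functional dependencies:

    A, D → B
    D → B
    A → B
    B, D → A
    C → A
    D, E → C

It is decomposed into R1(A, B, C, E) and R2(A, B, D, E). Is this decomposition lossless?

Common attributes: R1 ∩ R2 = {A, B, E}.
No dependency enlarges {A, B, E}, so (A, B, E)⁺ = {A, B, E}.
The closure contains neither all of R1 = {A, B, C, E} nor all of R2 = {A, B, D, E}, so the common attributes are not a superkey of either fragment. The join is lossy.

No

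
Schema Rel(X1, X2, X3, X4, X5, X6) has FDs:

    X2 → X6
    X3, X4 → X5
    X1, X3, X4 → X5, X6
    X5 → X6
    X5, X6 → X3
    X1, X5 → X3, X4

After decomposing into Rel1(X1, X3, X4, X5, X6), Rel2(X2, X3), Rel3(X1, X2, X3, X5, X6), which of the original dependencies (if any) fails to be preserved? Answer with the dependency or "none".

X2 → X6 lies within Rel3.
X3, X4 → X5 lies within Rel1.
X1, X3, X4 → X5, X6 lies within Rel1.
X5 → X6 lies within Rel1.
X5, X6 → X3 lies within Rel1.
X1, X5 → X3, X4 lies within Rel1.
Every dependency is enforceable on the fragments, so the decomposition is dependency-preserving.

none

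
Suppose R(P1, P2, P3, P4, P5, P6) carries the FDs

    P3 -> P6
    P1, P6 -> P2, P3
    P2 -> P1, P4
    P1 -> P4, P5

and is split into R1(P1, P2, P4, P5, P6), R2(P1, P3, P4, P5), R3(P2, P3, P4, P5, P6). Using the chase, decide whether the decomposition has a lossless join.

Chase test. Columns are P1, P2, P3, P4, P5, P6; row i has aⱼ where attribute j ∈ Ri, else bᵢⱼ.
Initial tableau (one row per fragment):
  row 1: a1 a2 b13 a4 a5 a6
  row 2: a1 b22 a3 a4 a5 b26
  row 3: b31 a2 a3 a4 a5 a6
Rows 2 and 3 agree on P3; apply P3→P6 and equate their P6 entries.
Rows 1 and 2 agree on P1, P6; apply P1, P6→P2, P3 and equate their P2, P3 entries.
Rows 1 and 3 agree on P2; apply P2→P1, P4 and equate their P1, P4 entries.
Row 1 is now all distinguished symbols — the join is lossless.

Yes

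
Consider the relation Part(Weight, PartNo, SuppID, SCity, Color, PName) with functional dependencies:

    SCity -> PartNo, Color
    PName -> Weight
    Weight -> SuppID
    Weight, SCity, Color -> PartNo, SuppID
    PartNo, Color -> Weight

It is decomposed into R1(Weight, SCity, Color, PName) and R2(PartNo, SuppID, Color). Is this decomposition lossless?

Common attributes: R1 ∩ R2 = {Color}.
No dependency enlarges {Color}, so (Color)⁺ = {Color}.
The closure contains neither all of R1 = {Weight, SCity, Color, PName} nor all of R2 = {PartNo, SuppID, Color}, so the common attributes are not a superkey of either fragment. The join is lossy.

No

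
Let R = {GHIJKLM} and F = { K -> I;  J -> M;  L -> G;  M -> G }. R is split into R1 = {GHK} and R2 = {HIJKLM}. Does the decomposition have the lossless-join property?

Common attributes: R1 ∩ R2 = {HK}.
Closure of {HK}: K → I applies, adding I. So (HK)⁺ = {HIK}.
The closure contains neither all of R1 = {GHK} nor all of R2 = {HIJKLM}, so the common attributes are not a superkey of either fragment. The join is lossy.

No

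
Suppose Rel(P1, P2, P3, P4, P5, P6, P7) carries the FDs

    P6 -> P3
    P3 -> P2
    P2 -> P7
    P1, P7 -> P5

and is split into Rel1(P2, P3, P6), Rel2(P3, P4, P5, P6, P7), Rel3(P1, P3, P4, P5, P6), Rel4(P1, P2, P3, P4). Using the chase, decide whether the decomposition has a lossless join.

Chase test. Columns are P1, P2, P3, P4, P5, P6, P7; row i has aⱼ where attribute j ∈ Reli, else bᵢⱼ.
Initial tableau (one row per fragment):
  row 1: b11 a2 a3 b14 b15 a6 b17
  row 2: b21 b22 a3 a4 a5 a6 a7
  row 3: a1 b32 a3 a4 a5 a6 b37
  row 4: a1 a2 a3 a4 b45 b46 b47
Rows 1 and 2 agree on P3; apply P3→P2 and equate their P2 entries.
Rows 1 and 3 agree on P3; apply P3→P2 and equate their P2 entries.
Rows 1 and 2 agree on P2; apply P2→P7 and equate their P7 entries.
Rows 1 and 3 agree on P2; apply P2→P7 and equate their P7 entries.
Rows 1 and 4 agree on P2; apply P2→P7 and equate their P7 entries.
Rows 3 and 4 agree on P1, P7; apply P1, P7→P5 and equate their P5 entries.
Row 3 is now all distinguished symbols — the join is lossless.

Yes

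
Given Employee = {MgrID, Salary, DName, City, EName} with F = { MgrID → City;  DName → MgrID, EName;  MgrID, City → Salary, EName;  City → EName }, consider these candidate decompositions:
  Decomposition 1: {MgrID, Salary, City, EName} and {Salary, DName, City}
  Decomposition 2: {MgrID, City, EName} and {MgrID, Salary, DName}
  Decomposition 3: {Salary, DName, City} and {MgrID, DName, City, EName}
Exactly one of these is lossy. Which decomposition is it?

Decomposition 1: common = {Salary, City}, closure = {Salary, City, EName} → lossy.
Decomposition 2: common = {MgrID}, closure = {MgrID, Salary, City, EName} → lossless.
Decomposition 3: common = {DName, City}, closure = {MgrID, Salary, DName, City, EName} → lossless.

Decomposition 1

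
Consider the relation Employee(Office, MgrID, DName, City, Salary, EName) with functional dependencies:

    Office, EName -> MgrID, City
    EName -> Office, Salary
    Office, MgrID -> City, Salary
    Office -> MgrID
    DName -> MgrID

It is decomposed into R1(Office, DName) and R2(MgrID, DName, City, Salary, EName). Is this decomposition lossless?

Common attributes: R1 ∩ R2 = {DName}.
Closure of {DName}: DName → MgrID applies, adding MgrID. So (DName)⁺ = {MgrID, DName}.
The closure contains neither all of R1 = {Office, DName} nor all of R2 = {MgrID, DName, City, Salary, EName}, so the common attributes are not a superkey of either fragment. The join is lossy.

No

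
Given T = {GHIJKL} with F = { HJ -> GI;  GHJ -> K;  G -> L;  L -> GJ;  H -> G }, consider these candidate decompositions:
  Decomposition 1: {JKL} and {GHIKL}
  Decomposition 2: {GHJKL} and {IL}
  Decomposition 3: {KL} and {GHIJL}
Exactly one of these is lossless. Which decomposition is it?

Decomposition 1: common = {KL}, closure = {GJKL} → lossless.
Decomposition 2: common = {L}, closure = {GJL} → lossy.
Decomposition 3: common = {L}, closure = {GJL} → lossy.

Decomposition 1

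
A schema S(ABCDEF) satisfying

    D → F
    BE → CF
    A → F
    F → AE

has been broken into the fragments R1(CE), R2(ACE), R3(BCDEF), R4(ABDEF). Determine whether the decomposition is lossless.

Chase test. Columns are ABCDEF; row i has aⱼ where attribute j ∈ Ri, else bᵢⱼ.
Initial tableau (one row per fragment):
  row 1: b11 b12 a3 b14 a5 b16
  row 2: a1 b22 a3 b24 a5 b26
  row 3: b31 a2 a3 a4 a5 a6
  row 4: a1 a2 b43 a4 a5 a6
Rows 3 and 4 agree on BE; apply BE→CF and equate their CF entries.
Rows 2 and 4 agree on A; apply A→F and equate their F entries.
Rows 2 and 3 agree on F; apply F→AE and equate their AE entries.
Row 3 is now all distinguished symbols — the join is lossless.

Yes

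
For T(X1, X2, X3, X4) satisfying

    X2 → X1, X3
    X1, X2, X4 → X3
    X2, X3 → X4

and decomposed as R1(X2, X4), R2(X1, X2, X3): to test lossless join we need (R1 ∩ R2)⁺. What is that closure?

R1 ∩ R2 = {X2}.
X2 → X1, X3 applies, adding X1, X3
X2, X3 → X4 applies, adding X4
Closure: {X1, X2, X3, X4}.

X1, X2, X3, X4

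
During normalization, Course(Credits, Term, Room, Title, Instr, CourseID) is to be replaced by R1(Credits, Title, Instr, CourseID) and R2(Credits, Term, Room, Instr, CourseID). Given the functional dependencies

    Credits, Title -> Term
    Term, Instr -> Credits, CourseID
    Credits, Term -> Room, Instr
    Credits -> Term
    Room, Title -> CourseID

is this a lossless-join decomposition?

Common attributes: R1 ∩ R2 = {Credits, Instr, CourseID}.
Closure of {Credits, Instr, CourseID}: Credits → Term applies, adding Term; Credits, Term → Room, Instr applies, adding Room. So (Credits, Instr, CourseID)⁺ = {Credits, Term, Room, Instr, CourseID}.
This closure contains every attribute of R2, so R1 ∩ R2 → R2. The join is lossless.

Yes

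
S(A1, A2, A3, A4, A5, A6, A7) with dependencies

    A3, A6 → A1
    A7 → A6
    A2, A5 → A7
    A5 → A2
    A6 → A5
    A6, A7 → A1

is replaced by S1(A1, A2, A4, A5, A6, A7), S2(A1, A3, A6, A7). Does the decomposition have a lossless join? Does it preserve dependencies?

Lossless test: (A1, A6, A7)⁺ = {A1, A2, A5, A6, A7}, which is a superkey of neither fragment — lossy.
Dependency preservation: every FD's attributes lie within a single fragment, so each can be enforced locally — preserved.

lossy but dependency-preserving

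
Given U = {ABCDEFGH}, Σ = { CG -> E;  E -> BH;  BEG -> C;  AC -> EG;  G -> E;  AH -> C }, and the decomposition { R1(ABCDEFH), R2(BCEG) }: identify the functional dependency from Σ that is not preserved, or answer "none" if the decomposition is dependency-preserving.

Check AC → EG: no single fragment contains all of {ACEG}, and the restricted closure of {AC} across the fragments never reaches {EG}.
CG → E is preserved.
E → BH is preserved.
BEG → C is preserved.
G → E is preserved.
AH → C is preserved.

AC -> EG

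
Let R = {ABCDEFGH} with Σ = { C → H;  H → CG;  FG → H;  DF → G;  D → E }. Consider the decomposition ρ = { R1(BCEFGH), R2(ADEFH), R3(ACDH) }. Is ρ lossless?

Chase test. Columns are ABCDEFGH; row i has aⱼ where attribute j ∈ Ri, else bᵢⱼ.
Initial tableau (one row per fragment):
  row 1: b11 a2 a3 b14 a5 a6 a7 a8
  row 2: a1 b22 b23 a4 a5 a6 b27 a8
  row 3: a1 b32 a3 a4 b35 b36 b37 a8
Rows 1 and 2 agree on H; apply H→CG and equate their CG entries.
Rows 1 and 3 agree on H; apply H→CG and equate their CG entries.
Rows 2 and 3 agree on D; apply D→E and equate their E entries.
No row becomes fully distinguished — the join is lossy.

No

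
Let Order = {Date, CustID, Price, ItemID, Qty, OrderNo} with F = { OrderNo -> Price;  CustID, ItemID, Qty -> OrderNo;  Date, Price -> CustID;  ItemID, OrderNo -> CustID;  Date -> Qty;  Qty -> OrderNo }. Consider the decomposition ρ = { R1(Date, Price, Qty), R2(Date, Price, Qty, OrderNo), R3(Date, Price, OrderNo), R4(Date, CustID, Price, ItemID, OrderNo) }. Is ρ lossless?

Chase test. Columns are Date, CustID, Price, ItemID, Qty, OrderNo; row i has aⱼ where attribute j ∈ Ri, else bᵢⱼ.
Initial tableau (one row per fragment):
  row 1: a1 b12 a3 b14 a5 b16
  row 2: a1 b22 a3 b24 a5 a6
  row 3: a1 b32 a3 b34 b35 a6
  row 4: a1 a2 a3 a4 b45 a6
Rows 1 and 2 agree on Date, Price; apply Date, Price→CustID and equate their CustID entries.
Rows 1 and 3 agree on Date, Price; apply Date, Price→CustID and equate their CustID entries.
Rows 1 and 4 agree on Date, Price; apply Date, Price→CustID and equate their CustID entries.
Rows 1 and 3 agree on Date; apply Date→Qty and equate their Qty entries.
Rows 1 and 4 agree on Date; apply Date→Qty and equate their Qty entries.
Rows 1 and 2 agree on Qty; apply Qty→OrderNo and equate their OrderNo entries.
Row 4 is now all distinguished symbols — the join is lossless.

Yes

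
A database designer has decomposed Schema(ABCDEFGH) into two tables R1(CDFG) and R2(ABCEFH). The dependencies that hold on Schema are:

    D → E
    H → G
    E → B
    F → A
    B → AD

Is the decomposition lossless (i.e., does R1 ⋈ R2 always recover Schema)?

No

Common attributes: R1 ∩ R2 = {CF}.
Closure of {CF}: F → A applies, adding A. So (CF)⁺ = {ACF}.
The closure contains neither all of R1 = {CDFG} nor all of R2 = {ABCEFH}, so the common attributes are not a superkey of either fragment. The join is lossy.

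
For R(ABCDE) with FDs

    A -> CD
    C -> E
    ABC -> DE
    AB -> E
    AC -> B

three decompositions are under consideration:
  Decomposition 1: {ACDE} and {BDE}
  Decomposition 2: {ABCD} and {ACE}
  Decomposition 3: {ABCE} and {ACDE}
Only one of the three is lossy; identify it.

Decomposition 1: common = {DE}, closure = {DE} → lossy.
Decomposition 2: common = {AC}, closure = {ABCDE} → lossless.
Decomposition 3: common = {ACE}, closure = {ABCDE} → lossless.

Decomposition 1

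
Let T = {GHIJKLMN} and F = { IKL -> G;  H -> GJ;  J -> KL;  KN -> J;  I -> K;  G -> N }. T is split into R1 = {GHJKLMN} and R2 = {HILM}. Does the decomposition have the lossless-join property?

Yes

Common attributes: R1 ∩ R2 = {HLM}.
Closure of {HLM}: H → GJ applies, adding GJ; J → KL applies, adding K; G → N applies, adding N. So (HLM)⁺ = {GHJKLMN}.
This closure contains every attribute of R1, so R1 ∩ R2 → R1. The join is lossless.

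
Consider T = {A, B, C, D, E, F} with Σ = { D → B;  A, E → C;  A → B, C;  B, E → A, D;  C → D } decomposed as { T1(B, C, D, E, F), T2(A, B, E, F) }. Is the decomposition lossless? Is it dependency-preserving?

Lossless test: (B, E, F)⁺ = {A, B, C, D, E, F}, which contains all of one fragment — lossless.
Dependency preservation: the restricted closure of {A} across the fragments never reaches {B, C}, so A → B, C cannot be enforced without a join — not preserved.

lossless but not dependency-preserving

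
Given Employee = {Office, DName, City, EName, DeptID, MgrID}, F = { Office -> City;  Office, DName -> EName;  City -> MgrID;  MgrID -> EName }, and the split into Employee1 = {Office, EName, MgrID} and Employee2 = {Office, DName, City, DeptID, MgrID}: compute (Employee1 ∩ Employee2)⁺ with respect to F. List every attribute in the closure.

Office, City, EName, MgrID

Employee1 ∩ Employee2 = {Office, MgrID}.
Office → City applies, adding City
MgrID → EName applies, adding EName
Closure: {Office, City, EName, MgrID}.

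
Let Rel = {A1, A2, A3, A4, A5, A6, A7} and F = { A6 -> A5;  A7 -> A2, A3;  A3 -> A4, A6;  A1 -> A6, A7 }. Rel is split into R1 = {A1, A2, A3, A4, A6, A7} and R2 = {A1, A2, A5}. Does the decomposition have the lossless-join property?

Common attributes: R1 ∩ R2 = {A1, A2}.
Closure of {A1, A2}: A1 → A6, A7 applies, adding A6, A7; A6 → A5 applies, adding A5; A7 → A2, A3 applies, adding A3; A3 → A4, A6 applies, adding A4. So (A1, A2)⁺ = {A1, A2, A3, A4, A5, A6, A7}.
This closure contains every attribute of R1, so R1 ∩ R2 → R1. The join is lossless.

Yes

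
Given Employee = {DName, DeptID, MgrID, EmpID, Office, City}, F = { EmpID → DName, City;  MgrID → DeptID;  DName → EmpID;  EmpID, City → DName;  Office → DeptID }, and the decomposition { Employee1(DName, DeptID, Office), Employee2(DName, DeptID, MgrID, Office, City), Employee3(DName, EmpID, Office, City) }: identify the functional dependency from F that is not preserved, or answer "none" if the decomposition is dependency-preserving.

none

EmpID → DName, City lies within Employee3.
MgrID → DeptID lies within Employee2.
DName → EmpID lies within Employee3.
EmpID, City → DName lies within Employee3.
Office → DeptID lies within Employee1.
Every dependency is enforceable on the fragments, so the decomposition is dependency-preserving.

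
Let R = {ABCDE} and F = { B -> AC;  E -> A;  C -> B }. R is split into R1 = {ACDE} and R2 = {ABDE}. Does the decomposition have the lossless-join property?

Common attributes: R1 ∩ R2 = {ADE}.
No dependency enlarges {ADE}, so (ADE)⁺ = {ADE}.
The closure contains neither all of R1 = {ACDE} nor all of R2 = {ABDE}, so the common attributes are not a superkey of either fragment. The join is lossy.

No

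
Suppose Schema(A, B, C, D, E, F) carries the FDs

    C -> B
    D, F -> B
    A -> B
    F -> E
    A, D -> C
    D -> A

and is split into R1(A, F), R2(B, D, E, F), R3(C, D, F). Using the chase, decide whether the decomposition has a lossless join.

Chase test. Columns are A, B, C, D, E, F; row i has aⱼ where attribute j ∈ Ri, else bᵢⱼ.
Initial tableau (one row per fragment):
  row 1: a1 b12 b13 b14 b15 a6
  row 2: b21 a2 b23 a4 a5 a6
  row 3: b31 b32 a3 a4 b35 a6
Rows 2 and 3 agree on D, F; apply D, F→B and equate their B entries.
Rows 1 and 2 agree on F; apply F→E and equate their E entries.
Rows 1 and 3 agree on F; apply F→E and equate their E entries.
Rows 2 and 3 agree on D; apply D→A and equate their A entries.
Rows 2 and 3 agree on A, D; apply A, D→C and equate their C entries.
No row becomes fully distinguished — the join is lossy.

No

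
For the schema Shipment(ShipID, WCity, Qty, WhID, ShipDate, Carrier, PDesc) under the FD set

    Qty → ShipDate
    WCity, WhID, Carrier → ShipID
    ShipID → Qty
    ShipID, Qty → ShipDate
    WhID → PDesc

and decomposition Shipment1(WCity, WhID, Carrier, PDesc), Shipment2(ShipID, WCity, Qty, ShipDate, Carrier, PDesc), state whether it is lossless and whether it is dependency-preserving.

Lossless test: (WCity, Carrier, PDesc)⁺ = {WCity, Carrier, PDesc}, which is a superkey of neither fragment — lossy.
Dependency preservation: the restricted closure of {WCity, WhID, Carrier} across the fragments never reaches {ShipID}, so WCity, WhID, Carrier → ShipID cannot be enforced without a join — not preserved.

lossy and not dependency-preserving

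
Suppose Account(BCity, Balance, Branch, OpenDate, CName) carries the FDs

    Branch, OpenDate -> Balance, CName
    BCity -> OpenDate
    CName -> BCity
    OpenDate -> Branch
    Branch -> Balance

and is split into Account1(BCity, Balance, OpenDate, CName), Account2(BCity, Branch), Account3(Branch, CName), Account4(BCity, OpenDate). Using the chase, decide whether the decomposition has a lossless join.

Yes

Chase test. Columns are BCity, Balance, Branch, OpenDate, CName; row i has aⱼ where attribute j ∈ Accounti, else bᵢⱼ.
Initial tableau (one row per fragment):
  row 1: a1 a2 b13 a4 a5
  row 2: a1 b22 a3 b24 b25
  row 3: b31 b32 a3 b34 a5
  row 4: a1 b42 b43 a4 b45
Rows 1 and 2 agree on BCity; apply BCity→OpenDate and equate their OpenDate entries.
Rows 1 and 3 agree on CName; apply CName→BCity and equate their BCity entries.
Rows 1 and 2 agree on OpenDate; apply OpenDate→Branch and equate their Branch entries.
Rows 1 and 4 agree on OpenDate; apply OpenDate→Branch and equate their Branch entries.
Rows 1 and 2 agree on Branch; apply Branch→Balance and equate their Balance entries.
Rows 1 and 3 agree on Branch; apply Branch→Balance and equate their Balance entries.
Rows 1 and 4 agree on Branch; apply Branch→Balance and equate their Balance entries.
Rows 1 and 2 agree on Branch, OpenDate; apply Branch, OpenDate→Balance, CName and equate their Balance, CName entries.
Rows 1 and 4 agree on Branch, OpenDate; apply Branch, OpenDate→Balance, CName and equate their Balance, CName entries.
Rows 1 and 3 agree on BCity; apply BCity→OpenDate and equate their OpenDate entries.
Row 1 is now all distinguished symbols — the join is lossless.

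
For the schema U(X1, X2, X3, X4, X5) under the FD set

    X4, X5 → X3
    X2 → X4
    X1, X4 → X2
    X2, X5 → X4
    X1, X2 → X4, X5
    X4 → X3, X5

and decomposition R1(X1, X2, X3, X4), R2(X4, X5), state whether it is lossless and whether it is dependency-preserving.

lossless and dependency-preserving

Lossless test: (X4)⁺ = {X3, X4, X5}, which contains all of one fragment — lossless.
Dependency preservation: X4, X5 → X3; X2, X5 → X4; X1, X2 → X4, X5; X4 → X3, X5 are not contained in any single fragment, but the restricted closure of each left-hand side across the fragments still reaches the right-hand side; the remaining FDs each lie inside some fragment. All dependencies are preserved.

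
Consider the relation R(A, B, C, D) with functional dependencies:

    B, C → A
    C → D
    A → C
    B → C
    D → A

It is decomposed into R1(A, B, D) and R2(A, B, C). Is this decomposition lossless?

Yes

Common attributes: R1 ∩ R2 = {A, B}.
Closure of {A, B}: A → C applies, adding C; C → D applies, adding D. So (A, B)⁺ = {A, B, C, D}.
This closure contains every attribute of R1, so R1 ∩ R2 → R1. The join is lossless.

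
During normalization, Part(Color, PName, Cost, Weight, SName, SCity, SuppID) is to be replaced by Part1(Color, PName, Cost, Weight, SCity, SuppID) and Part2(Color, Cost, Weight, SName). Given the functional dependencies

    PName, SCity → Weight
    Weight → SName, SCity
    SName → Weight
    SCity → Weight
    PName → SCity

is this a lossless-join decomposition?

Yes

Common attributes: Part1 ∩ Part2 = {Color, Cost, Weight}.
Closure of {Color, Cost, Weight}: Weight → SName, SCity applies, adding SName, SCity. So (Color, Cost, Weight)⁺ = {Color, Cost, Weight, SName, SCity}.
This closure contains every attribute of Part2, so Part1 ∩ Part2 → Part2. The join is lossless.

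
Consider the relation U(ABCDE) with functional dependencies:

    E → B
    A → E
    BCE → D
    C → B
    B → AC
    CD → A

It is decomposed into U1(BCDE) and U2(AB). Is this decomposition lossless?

Common attributes: U1 ∩ U2 = {B}.
Closure of {B}: B → AC applies, adding AC; A → E applies, adding E; BCE → D applies, adding D. So (B)⁺ = {ABCDE}.
This closure contains every attribute of U1, so U1 ∩ U2 → U1. The join is lossless.

Yes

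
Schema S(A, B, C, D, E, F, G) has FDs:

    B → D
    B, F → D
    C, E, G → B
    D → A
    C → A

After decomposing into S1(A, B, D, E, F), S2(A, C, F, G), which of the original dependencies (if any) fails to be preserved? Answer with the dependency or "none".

C, E, G → B

Check C, E, G → B: no single fragment contains all of {B, C, E, G}, and the restricted closure of {C, E, G} across the fragments never reaches {B}.
B → D is preserved.
B, F → D is preserved.
D → A is preserved.
C → A is preserved.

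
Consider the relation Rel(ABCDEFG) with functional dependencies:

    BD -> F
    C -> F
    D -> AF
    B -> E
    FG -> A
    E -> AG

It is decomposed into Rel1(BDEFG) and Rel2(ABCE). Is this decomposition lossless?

Common attributes: Rel1 ∩ Rel2 = {BE}.
Closure of {BE}: E → AG applies, adding AG. So (BE)⁺ = {ABEG}.
The closure contains neither all of Rel1 = {BDEFG} nor all of Rel2 = {ABCE}, so the common attributes are not a superkey of either fragment. The join is lossy.

No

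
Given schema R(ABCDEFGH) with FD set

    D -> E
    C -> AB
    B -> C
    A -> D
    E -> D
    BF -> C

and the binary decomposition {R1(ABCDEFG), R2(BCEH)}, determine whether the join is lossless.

No

Common attributes: R1 ∩ R2 = {BCE}.
Closure of {BCE}: C → AB applies, adding A; A → D applies, adding D. So (BCE)⁺ = {ABCDE}.
The closure contains neither all of R1 = {ABCDEFG} nor all of R2 = {BCEH}, so the common attributes are not a superkey of either fragment. The join is lossy.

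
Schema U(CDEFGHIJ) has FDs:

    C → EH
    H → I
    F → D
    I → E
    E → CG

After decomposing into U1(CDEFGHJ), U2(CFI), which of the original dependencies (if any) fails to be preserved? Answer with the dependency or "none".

none

C → EH lies within U1.
H → I: restricted closure across fragments reaches I.
F → D lies within U1.
I → E: restricted closure across fragments reaches E.
E → CG lies within U1.
Every dependency is enforceable on the fragments, so the decomposition is dependency-preserving.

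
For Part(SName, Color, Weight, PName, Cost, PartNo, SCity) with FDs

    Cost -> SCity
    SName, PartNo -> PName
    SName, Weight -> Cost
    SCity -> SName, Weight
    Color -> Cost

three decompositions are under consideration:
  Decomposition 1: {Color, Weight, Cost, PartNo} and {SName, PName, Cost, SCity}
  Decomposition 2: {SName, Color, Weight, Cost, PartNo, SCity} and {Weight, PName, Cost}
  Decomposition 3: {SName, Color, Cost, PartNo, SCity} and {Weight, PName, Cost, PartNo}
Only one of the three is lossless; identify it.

Decomposition 1: common = {Cost}, closure = {SName, Weight, Cost, SCity} → lossy.
Decomposition 2: common = {Weight, Cost}, closure = {SName, Weight, Cost, SCity} → lossy.
Decomposition 3: common = {Cost, PartNo}, closure = {SName, Weight, PName, Cost, PartNo, SCity} → lossless.

Decomposition 3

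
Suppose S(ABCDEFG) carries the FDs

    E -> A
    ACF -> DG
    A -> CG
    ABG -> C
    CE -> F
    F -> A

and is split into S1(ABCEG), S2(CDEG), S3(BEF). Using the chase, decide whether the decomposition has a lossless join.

Chase test. Columns are ABCDEFG; row i has aⱼ where attribute j ∈ Si, else bᵢⱼ.
Initial tableau (one row per fragment):
  row 1: a1 a2 a3 b14 a5 b16 a7
  row 2: b21 b22 a3 a4 a5 b26 a7
  row 3: b31 a2 b33 b34 a5 a6 b37
Rows 1 and 2 agree on E; apply E→A and equate their A entries.
Rows 1 and 3 agree on E; apply E→A and equate their A entries.
Rows 1 and 3 agree on A; apply A→CG and equate their CG entries.
Rows 1 and 2 agree on CE; apply CE→F and equate their F entries.
Rows 1 and 3 agree on CE; apply CE→F and equate their F entries.
Rows 1 and 2 agree on ACF; apply ACF→DG and equate their DG entries.
Rows 1 and 3 agree on ACF; apply ACF→DG and equate their DG entries.
Row 1 is now all distinguished symbols — the join is lossless.

Yes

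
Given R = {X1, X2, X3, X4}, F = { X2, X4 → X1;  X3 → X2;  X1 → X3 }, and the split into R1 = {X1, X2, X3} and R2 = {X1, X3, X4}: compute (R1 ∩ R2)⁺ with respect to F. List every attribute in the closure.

R1 ∩ R2 = {X1, X3}.
X3 → X2 applies, adding X2
Closure: {X1, X2, X3}.

X1, X2, X3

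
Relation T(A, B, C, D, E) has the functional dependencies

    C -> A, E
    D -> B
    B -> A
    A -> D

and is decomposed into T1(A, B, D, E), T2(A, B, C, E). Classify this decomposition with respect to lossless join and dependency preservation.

Lossless test: (A, B, E)⁺ = {A, B, D, E}, which contains all of one fragment — lossless.
Dependency preservation: every FD's attributes lie within a single fragment, so each can be enforced locally — preserved.

lossless and dependency-preserving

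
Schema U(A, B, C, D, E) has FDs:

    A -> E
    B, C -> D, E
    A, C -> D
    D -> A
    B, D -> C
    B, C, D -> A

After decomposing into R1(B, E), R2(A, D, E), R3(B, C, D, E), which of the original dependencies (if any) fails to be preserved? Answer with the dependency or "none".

Check A, C → D: no single fragment contains all of {A, C, D}, and the restricted closure of {A, C} across the fragments never reaches {D}.
A → E is preserved.
B, C → D, E is preserved.
D → A is preserved.
B, D → C is preserved.
B, C, D → A is preserved.

A, C -> D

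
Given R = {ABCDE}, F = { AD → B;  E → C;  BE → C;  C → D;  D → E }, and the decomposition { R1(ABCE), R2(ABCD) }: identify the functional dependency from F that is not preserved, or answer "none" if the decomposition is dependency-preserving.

none

AD → B lies within R2.
E → C lies within R1.
BE → C lies within R1.
C → D lies within R2.
D → E: restricted closure across fragments reaches E.
Every dependency is enforceable on the fragments, so the decomposition is dependency-preserving.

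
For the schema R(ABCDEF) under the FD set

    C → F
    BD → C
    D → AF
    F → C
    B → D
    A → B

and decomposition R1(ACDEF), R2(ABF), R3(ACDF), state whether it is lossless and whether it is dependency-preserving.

Lossless test (chase): Rows 1 and 2 agree on F; apply F→C and equate their C entries. Rows 1 and 2 agree on A; apply A→B and equate their B entries. Rows 1 and 3 agree on A; apply A→B and equate their B entries. Rows 1 and 2 agree on B; apply B→D and equate their D entries. Row 1 is now all distinguished symbols — the join is lossless.
Dependency preservation: BD → C; B → D are not contained in any single fragment, but the restricted closure of each left-hand side across the fragments still reaches the right-hand side; the remaining FDs each lie inside some fragment. All dependencies are preserved.

lossless and dependency-preserving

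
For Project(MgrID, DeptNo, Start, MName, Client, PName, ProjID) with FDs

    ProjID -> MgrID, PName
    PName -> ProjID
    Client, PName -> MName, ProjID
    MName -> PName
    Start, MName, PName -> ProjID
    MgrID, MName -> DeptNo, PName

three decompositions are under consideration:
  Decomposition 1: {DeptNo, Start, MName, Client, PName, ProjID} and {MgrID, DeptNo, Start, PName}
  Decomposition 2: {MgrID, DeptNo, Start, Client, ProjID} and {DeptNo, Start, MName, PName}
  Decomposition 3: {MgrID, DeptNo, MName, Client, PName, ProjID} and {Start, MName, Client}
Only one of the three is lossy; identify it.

Decomposition 2

Decomposition 1: common = {DeptNo, Start, PName}, closure = {MgrID, DeptNo, Start, PName, ProjID} → lossless.
Decomposition 2: common = {DeptNo, Start}, closure = {DeptNo, Start} → lossy.
Decomposition 3: common = {MName, Client}, closure = {MgrID, DeptNo, MName, Client, PName, ProjID} → lossless.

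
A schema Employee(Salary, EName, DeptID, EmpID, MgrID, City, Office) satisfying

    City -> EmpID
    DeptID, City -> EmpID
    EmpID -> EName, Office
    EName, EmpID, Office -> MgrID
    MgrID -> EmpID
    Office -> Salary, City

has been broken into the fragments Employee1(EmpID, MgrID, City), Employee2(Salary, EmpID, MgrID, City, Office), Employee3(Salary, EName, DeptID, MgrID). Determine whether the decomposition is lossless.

Yes

Chase test. Columns are Salary, EName, DeptID, EmpID, MgrID, City, Office; row i has aⱼ where attribute j ∈ Employeei, else bᵢⱼ.
Initial tableau (one row per fragment):
  row 1: b11 b12 b13 a4 a5 a6 b17
  row 2: a1 b22 b23 a4 a5 a6 a7
  row 3: a1 a2 a3 b34 a5 b36 b37
Rows 1 and 2 agree on EmpID; apply EmpID→EName, Office and equate their EName, Office entries.
Rows 1 and 3 agree on MgrID; apply MgrID→EmpID and equate their EmpID entries.
Rows 1 and 2 agree on Office; apply Office→Salary, City and equate their Salary, City entries.
Rows 1 and 3 agree on EmpID; apply EmpID→EName, Office and equate their EName, Office entries.
Rows 1 and 3 agree on Office; apply Office→Salary, City and equate their Salary, City entries.
Row 3 is now all distinguished symbols — the join is lossless.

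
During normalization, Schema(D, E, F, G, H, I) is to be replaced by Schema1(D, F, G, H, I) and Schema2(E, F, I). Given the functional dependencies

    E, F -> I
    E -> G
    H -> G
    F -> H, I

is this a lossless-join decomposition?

No

Common attributes: Schema1 ∩ Schema2 = {F, I}.
Closure of {F, I}: F → H, I applies, adding H; H → G applies, adding G. So (F, I)⁺ = {F, G, H, I}.
The closure contains neither all of Schema1 = {D, F, G, H, I} nor all of Schema2 = {E, F, I}, so the common attributes are not a superkey of either fragment. The join is lossy.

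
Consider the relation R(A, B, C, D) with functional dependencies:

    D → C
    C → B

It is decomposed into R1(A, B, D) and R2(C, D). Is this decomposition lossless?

Common attributes: R1 ∩ R2 = {D}.
Closure of {D}: D → C applies, adding C; C → B applies, adding B. So (D)⁺ = {B, C, D}.
This closure contains every attribute of R2, so R1 ∩ R2 → R2. The join is lossless.

Yes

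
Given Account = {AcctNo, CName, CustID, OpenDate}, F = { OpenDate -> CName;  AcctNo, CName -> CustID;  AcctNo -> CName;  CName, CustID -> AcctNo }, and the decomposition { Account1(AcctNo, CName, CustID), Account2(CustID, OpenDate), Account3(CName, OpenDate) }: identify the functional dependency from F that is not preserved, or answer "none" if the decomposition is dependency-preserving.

none

OpenDate → CName lies within Account3.
AcctNo, CName → CustID lies within Account1.
AcctNo → CName lies within Account1.
CName, CustID → AcctNo lies within Account1.
Every dependency is enforceable on the fragments, so the decomposition is dependency-preserving.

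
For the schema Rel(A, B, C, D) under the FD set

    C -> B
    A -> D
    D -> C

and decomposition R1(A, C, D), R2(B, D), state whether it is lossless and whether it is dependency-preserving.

Lossless test: (D)⁺ = {B, C, D}, which contains all of one fragment — lossless.
Dependency preservation: the restricted closure of {C} across the fragments never reaches {B}, so C → B cannot be enforced without a join — not preserved.

lossless but not dependency-preserving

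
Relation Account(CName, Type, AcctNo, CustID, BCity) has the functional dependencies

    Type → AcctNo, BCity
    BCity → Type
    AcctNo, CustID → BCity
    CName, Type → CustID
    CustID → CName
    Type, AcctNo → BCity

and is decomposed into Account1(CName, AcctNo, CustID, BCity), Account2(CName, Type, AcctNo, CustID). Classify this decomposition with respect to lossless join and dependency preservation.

Lossless test: (CName, AcctNo, CustID)⁺ = {CName, Type, AcctNo, CustID, BCity}, which contains all of one fragment — lossless.
Dependency preservation: the restricted closure of {Type} across the fragments never reaches {AcctNo, BCity}, so Type → AcctNo, BCity cannot be enforced without a join — not preserved.

lossless but not dependency-preserving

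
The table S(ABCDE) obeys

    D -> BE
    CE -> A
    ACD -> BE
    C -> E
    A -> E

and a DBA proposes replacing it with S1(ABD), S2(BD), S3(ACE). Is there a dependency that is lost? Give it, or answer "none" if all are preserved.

Check D → BE: no single fragment contains all of {BDE}, and the restricted closure of {D} across the fragments never reaches {BE}.
CE → A is preserved.
ACD → BE is preserved.
C → E is preserved.
A → E is preserved.

D -> BE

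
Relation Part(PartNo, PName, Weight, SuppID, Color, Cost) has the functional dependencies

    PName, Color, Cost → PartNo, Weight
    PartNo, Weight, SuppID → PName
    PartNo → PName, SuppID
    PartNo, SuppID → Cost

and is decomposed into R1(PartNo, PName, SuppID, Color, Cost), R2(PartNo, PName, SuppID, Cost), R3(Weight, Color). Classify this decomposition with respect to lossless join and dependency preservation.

lossy and not dependency-preserving

Lossless test (chase): applying each FD to every pair of rows produces no changes in the tableau, so no row becomes fully distinguished — the join is lossy.
Dependency preservation: the restricted closure of {PName, Color, Cost} across the fragments never reaches {PartNo, Weight}, so PName, Color, Cost → PartNo, Weight cannot be enforced without a join — not preserved.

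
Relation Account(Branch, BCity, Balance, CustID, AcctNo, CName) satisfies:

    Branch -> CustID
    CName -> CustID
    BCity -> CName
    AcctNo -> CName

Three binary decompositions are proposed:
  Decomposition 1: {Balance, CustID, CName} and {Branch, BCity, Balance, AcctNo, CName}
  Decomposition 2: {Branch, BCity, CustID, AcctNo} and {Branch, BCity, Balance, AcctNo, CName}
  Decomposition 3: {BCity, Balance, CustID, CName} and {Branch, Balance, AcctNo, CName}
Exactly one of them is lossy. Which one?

Decomposition 1: common = {Balance, CName}, closure = {Balance, CustID, CName} → lossless.
Decomposition 2: common = {Branch, BCity, AcctNo}, closure = {Branch, BCity, CustID, AcctNo, CName} → lossless.
Decomposition 3: common = {Balance, CName}, closure = {Balance, CustID, CName} → lossy.

Decomposition 3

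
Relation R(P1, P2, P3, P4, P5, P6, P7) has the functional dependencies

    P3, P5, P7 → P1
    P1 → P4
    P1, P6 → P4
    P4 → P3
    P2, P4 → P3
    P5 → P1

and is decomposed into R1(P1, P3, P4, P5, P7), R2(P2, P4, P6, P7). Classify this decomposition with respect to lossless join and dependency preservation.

lossy but dependency-preserving

Lossless test: (P4, P7)⁺ = {P3, P4, P7}, which is a superkey of neither fragment — lossy.
Dependency preservation: P1, P6 → P4; P2, P4 → P3 are not contained in any single fragment, but the restricted closure of each left-hand side across the fragments still reaches the right-hand side; the remaining FDs each lie inside some fragment. All dependencies are preserved.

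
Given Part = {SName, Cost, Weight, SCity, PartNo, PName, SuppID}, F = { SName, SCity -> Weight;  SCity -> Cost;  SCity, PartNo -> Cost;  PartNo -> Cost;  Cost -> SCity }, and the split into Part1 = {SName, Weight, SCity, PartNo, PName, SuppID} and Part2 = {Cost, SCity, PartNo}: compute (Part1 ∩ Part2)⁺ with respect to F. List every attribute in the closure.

Cost, SCity, PartNo

Part1 ∩ Part2 = {SCity, PartNo}.
SCity → Cost applies, adding Cost
Closure: {Cost, SCity, PartNo}.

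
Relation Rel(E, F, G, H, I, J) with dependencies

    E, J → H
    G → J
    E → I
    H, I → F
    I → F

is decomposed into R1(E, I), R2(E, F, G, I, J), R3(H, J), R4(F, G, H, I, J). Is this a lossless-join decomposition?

Chase test. Columns are E, F, G, H, I, J; row i has aⱼ where attribute j ∈ Ri, else bᵢⱼ.
Initial tableau (one row per fragment):
  row 1: a1 b12 b13 b14 a5 b16
  row 2: a1 a2 a3 b24 a5 a6
  row 3: b31 b32 b33 a4 b35 a6
  row 4: b41 a2 a3 a4 a5 a6
Rows 1 and 2 agree on I; apply I→F and equate their F entries.
No row becomes fully distinguished — the join is lossy.

No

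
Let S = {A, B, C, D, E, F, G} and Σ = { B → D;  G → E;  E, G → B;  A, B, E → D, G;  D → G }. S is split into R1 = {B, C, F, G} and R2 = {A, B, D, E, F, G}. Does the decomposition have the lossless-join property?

Common attributes: R1 ∩ R2 = {B, F, G}.
Closure of {B, F, G}: B → D applies, adding D; G → E applies, adding E. So (B, F, G)⁺ = {B, D, E, F, G}.
The closure contains neither all of R1 = {B, C, F, G} nor all of R2 = {A, B, D, E, F, G}, so the common attributes are not a superkey of either fragment. The join is lossy.

No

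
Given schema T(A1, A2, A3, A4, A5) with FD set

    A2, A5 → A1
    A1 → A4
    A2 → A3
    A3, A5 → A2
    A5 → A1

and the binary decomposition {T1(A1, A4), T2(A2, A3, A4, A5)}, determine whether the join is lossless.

Common attributes: T1 ∩ T2 = {A4}.
No dependency enlarges {A4}, so (A4)⁺ = {A4}.
The closure contains neither all of T1 = {A1, A4} nor all of T2 = {A2, A3, A4, A5}, so the common attributes are not a superkey of either fragment. The join is lossy.

No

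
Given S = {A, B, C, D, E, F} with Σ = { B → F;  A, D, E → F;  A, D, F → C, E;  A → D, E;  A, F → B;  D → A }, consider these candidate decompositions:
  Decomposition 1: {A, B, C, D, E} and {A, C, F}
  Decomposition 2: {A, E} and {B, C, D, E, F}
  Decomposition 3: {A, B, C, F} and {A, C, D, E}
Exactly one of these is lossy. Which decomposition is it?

Decomposition 1: common = {A, C}, closure = {A, B, C, D, E, F} → lossless.
Decomposition 2: common = {E}, closure = {E} → lossy.
Decomposition 3: common = {A, C}, closure = {A, B, C, D, E, F} → lossless.

Decomposition 2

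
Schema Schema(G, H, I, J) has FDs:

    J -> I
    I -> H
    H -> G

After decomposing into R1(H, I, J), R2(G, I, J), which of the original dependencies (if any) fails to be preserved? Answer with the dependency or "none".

H -> G

Check H → G: no single fragment contains all of {G, H}, and the restricted closure of {H} across the fragments never reaches {G}.
J → I is preserved.
I → H is preserved.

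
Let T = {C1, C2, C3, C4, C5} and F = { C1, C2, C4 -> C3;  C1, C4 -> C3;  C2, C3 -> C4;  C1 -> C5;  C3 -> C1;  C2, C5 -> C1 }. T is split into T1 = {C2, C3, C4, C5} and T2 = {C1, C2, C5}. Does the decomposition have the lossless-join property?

Common attributes: T1 ∩ T2 = {C2, C5}.
Closure of {C2, C5}: C2, C5 → C1 applies, adding C1. So (C2, C5)⁺ = {C1, C2, C5}.
This closure contains every attribute of T2, so T1 ∩ T2 → T2. The join is lossless.

Yes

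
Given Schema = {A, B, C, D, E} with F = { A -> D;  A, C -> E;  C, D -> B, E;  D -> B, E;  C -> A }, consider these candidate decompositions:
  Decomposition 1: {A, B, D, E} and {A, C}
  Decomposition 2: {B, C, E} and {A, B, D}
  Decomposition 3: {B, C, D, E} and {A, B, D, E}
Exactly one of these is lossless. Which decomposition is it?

Decomposition 1

Decomposition 1: common = {A}, closure = {A, B, D, E} → lossless.
Decomposition 2: common = {B}, closure = {B} → lossy.
Decomposition 3: common = {B, D, E}, closure = {B, D, E} → lossy.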